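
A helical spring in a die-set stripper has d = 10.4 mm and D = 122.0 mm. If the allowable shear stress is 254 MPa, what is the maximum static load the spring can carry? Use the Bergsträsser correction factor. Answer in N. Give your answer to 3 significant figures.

826 N

C = D/d = 122.0/10.4 = 11.7308
K_B = (4C+2)/(4C−3) = 48.923/43.923 = 1.1138
τ_max = K·8FD/(πd³) → F_max = τ_allow·πd³/(8DK)
F_max = 254·π·10.4³/(8·122.0·1.1138) = 8.976e+05/1087.1 = 825.68 N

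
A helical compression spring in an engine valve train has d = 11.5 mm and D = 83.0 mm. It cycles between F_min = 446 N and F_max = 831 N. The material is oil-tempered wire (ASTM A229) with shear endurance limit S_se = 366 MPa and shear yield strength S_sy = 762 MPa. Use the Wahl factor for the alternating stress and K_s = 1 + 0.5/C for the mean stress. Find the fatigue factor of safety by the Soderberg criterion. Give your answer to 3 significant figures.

4.70

C = D/d = 83.0/11.5 = 7.2174; K_W = (4C−1)/(4C−4)+0.615/C = 1.2058; K_s = 1+0.5/C = 1.0693
F_a = (F_max−F_min)/2 = 192.5 N; F_m = (F_max+F_min)/2 = 638.5 N
τ_a = K_W·8F_aD/(πd³) = 1.2058 × 26.752 = 32.259 MPa
τ_m = K_s·8F_mD/(πd³) = 1.0693 × 88.733 = 94.88 MPa
Soderberg: 1/n_f = τ_a/S_se + τ_m/S_sy = 32.259/366 + 94.88/762 = 0.08814 + 0.12451 = 0.21265
n_f = 1/0.21265 = 4.702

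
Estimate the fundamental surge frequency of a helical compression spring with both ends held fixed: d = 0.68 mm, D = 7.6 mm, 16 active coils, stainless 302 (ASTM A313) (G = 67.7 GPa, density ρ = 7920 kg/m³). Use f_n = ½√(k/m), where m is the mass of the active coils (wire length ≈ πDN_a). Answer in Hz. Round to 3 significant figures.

242 Hz

k = Gd⁴/(8D³N_a) = (67.7×10³)(0.68⁴)/(8·7.6³·16) = 0.25762 N/mm = 257.62 N/m
Wire length L = πDN_a = π·7.6·16 = 382.02 mm
m = ρ·(πd²/4)·L = 7920 × 0.36317×10⁻⁶ m² × 0.38202 m = 0.0010988 kg
f_n = ½√(k/m) = 0.5·√(257.62/0.0010988) = 0.5·√(2.3445e+05) = 242.1 Hz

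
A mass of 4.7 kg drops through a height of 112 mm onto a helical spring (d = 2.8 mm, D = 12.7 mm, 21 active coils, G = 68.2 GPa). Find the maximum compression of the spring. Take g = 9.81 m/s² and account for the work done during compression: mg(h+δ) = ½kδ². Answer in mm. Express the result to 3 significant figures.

k = Gd⁴/(8D³N_a) = (68.2×10³)(2.8⁴)/(8·12.7³·21) = 12.181 N/mm
W = mg = 4.7 × 9.81 = 46.107 N
½kδ² − Wδ − Wh = 0 → δ = (W + √(W² + 2kWh))/k
δ = (46.107 + √(2125.9 + 125809))/12.181 = (46.107 + 357.68)/12.181 = 33.148 mm

33.1 mm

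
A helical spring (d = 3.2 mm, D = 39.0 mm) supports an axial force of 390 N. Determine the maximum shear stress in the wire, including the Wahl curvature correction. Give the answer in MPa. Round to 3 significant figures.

Spring index C = D/d = 39.0/3.2 = 12.1875
K_W = (4C−1)/(4C−4) + 0.615/C = 47.750/44.750 + 0.0505 = 1.1175
τ₀ = 8FD/(πd³) = 8·390·39.0/(π·3.2³) = 121680/102.94 = 1182 MPa
τ_max = K·τ₀ = 1.1175 × 1182 = 1320.9 MPa

1320 MPa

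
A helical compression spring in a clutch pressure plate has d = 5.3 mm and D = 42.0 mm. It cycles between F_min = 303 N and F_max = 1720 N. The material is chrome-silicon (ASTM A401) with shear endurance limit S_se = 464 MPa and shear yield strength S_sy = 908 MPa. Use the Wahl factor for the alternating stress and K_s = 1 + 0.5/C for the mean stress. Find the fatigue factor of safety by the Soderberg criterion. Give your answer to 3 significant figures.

0.465

C = D/d = 42.0/5.3 = 7.9245; K_W = (4C−1)/(4C−4)+0.615/C = 1.1859; K_s = 1+0.5/C = 1.0631
F_a = (F_max−F_min)/2 = 708.5 N; F_m = (F_max+F_min)/2 = 1011.5 N
τ_a = K_W·8F_aD/(πd³) = 1.1859 × 508.98 = 603.61 MPa
τ_m = K_s·8F_mD/(πd³) = 1.0631 × 726.65 = 772.5 MPa
Soderberg: 1/n_f = τ_a/S_se + τ_m/S_sy = 603.61/464 + 772.5/908 = 1.30088 + 0.85077 = 2.1517
n_f = 1/2.1517 = 0.4648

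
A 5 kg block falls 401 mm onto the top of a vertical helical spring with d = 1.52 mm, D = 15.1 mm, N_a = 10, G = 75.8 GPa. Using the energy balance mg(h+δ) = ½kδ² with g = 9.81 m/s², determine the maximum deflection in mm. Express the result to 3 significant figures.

k = Gd⁴/(8D³N_a) = (75.8×10³)(1.52⁴)/(8·15.1³·10) = 1.469 N/mm
W = mg = 5 × 9.81 = 49.05 N
½kδ² − Wδ − Wh = 0 → δ = (W + √(W² + 2kWh))/k
δ = (49.05 + √(2405.9 + 57787.8))/1.469 = (49.05 + 245.34)/1.469 = 200.4 mm

200 mm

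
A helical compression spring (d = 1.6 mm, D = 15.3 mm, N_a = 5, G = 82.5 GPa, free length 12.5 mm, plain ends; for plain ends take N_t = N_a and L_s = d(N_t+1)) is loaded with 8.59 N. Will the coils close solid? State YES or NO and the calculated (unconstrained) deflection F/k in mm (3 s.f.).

k = Gd⁴/(8D³N_a) = (82.5×10³)(1.6⁴)/(8·15.3³·5) = 3.774 N/mm
N_t = 5; L_s = 1.6·6 = 9.6 mm; δ_solid = L₀ − L_s = 12.5 − 9.6 = 2.9 mm
δ = F/k = 8.59/3.774 = 2.2761 mm
δ < δ_solid → spring does not go solid

NO, δ = 2.28 mm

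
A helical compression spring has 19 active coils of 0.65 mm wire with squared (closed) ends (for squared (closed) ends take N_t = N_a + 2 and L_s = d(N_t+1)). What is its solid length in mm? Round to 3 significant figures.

squared (closed) ends: N_t = N_a + 2 = 19 + 2 = 21
L_s = d·(N_t+1) = 0.65 × 22 = 14.3 mm

14.3 mm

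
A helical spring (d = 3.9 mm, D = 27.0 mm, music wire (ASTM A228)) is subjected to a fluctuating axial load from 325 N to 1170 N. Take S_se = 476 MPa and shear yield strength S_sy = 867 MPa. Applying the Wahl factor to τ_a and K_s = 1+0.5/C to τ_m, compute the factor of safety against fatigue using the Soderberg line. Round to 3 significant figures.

C = D/d = 27.0/3.9 = 6.9231; K_W = (4C−1)/(4C−4)+0.615/C = 1.2155; K_s = 1+0.5/C = 1.0722
F_a = (F_max−F_min)/2 = 422.5 N; F_m = (F_max+F_min)/2 = 747.5 N
τ_a = K_W·8F_aD/(πd³) = 1.2155 × 489.71 = 595.22 MPa
τ_m = K_s·8F_mD/(πd³) = 1.0722 × 866.41 = 928.98 MPa
Soderberg: 1/n_f = τ_a/S_se + τ_m/S_sy = 595.22/476 + 928.98/867 = 1.25046 + 1.07149 = 2.3219
n_f = 1/2.3219 = 0.4307

0.431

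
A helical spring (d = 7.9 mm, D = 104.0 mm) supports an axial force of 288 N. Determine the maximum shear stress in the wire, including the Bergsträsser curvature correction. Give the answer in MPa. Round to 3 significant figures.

Spring index C = D/d = 104.0/7.9 = 13.1646
K_B = (4C+2)/(4C−3) = 54.658/49.658 = 1.1007
τ₀ = 8FD/(πd³) = 8·288·104.0/(π·7.9³) = 239616/1548.9 = 154.7 MPa
τ_max = K·τ₀ = 1.1007 × 154.7 = 170.27 MPa

170 MPa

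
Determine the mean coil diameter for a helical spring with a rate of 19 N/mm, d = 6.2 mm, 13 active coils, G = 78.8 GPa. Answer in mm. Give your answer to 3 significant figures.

D = (Gd⁴/(8N_a·k))^(1/3) = (78.8×10³·6.2⁴/(8·13·19))^(1/3)
  = (58925.9)^(1/3) = 38.9137 mm

38.9 mm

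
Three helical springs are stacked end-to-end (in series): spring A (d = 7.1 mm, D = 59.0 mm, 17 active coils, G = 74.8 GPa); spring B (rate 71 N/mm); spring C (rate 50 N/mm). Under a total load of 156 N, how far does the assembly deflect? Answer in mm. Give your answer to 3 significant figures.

28.2 mm

k_A = Gd⁴/(8D³N_a) = (74.8×10³)(7.1⁴)/(8·59.0³·17) = 6.8052 N/mm
Series: 1/k_eq = 1/6.8052 + 1/71 + 1/50 = 0.18103; k_eq = 5.5239 N/mm
δ = F/k_eq = 156/5.5239 = 28.241 mm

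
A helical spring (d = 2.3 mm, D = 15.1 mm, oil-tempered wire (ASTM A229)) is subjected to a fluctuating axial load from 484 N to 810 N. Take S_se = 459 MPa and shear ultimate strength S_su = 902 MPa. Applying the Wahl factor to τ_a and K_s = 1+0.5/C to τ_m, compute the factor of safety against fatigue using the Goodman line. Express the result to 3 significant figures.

0.262

C = D/d = 15.1/2.3 = 6.5652; K_W = (4C−1)/(4C−4)+0.615/C = 1.2284; K_s = 1+0.5/C = 1.0762
F_a = (F_max−F_min)/2 = 163 N; F_m = (F_max+F_min)/2 = 647 N
τ_a = K_W·8F_aD/(πd³) = 1.2284 × 515.14 = 632.81 MPa
τ_m = K_s·8F_mD/(πd³) = 1.0762 × 2044.7 = 2200.5 MPa
Goodman: 1/n_f = τ_a/S_se + τ_m/S_su = 632.81/459 + 2200.5/902 = 1.37868 + 2.43954 = 3.8182
n_f = 1/3.8182 = 0.2619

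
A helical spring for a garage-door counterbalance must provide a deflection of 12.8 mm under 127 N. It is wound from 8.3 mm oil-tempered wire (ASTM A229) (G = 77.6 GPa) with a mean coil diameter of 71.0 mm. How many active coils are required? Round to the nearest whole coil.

Required rate k = F/δ = 127/12.8 = 9.9219 N/mm
N_a = Gd⁴/(8D³k) = (77.6×10³ × 8.3⁴)/(8 × 71.0³ × 9.9219)
    = 3.68277e+08 / 2.84092e+07 = 12.96 → 13 coils

13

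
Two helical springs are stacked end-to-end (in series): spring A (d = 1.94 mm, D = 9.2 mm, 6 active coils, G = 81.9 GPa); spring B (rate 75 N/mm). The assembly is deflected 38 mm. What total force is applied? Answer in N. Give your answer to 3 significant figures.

834 N

k_A = Gd⁴/(8D³N_a) = (81.9×10³)(1.94⁴)/(8·9.2³·6) = 31.037 N/mm
Series: 1/k_eq = 1/31.037 + 1/75 = 0.045552; k_eq = 21.953 N/mm
F = k_eq·δ = 21.953·38 = 834.2 N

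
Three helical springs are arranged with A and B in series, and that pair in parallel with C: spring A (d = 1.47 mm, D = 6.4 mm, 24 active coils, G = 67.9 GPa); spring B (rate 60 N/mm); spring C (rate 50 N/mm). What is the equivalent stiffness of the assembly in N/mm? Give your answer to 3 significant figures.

k_A = Gd⁴/(8D³N_a) = (67.9×10³)(1.47⁴)/(8·6.4³·24) = 6.2994 N/mm
Springs A,B series: k_AB = 1/(1/6.2994+1/60) = 5.7009 N/mm; parallel with C: k_eq = 5.7009+50 = 55.701 N/mm

55.7 N/mm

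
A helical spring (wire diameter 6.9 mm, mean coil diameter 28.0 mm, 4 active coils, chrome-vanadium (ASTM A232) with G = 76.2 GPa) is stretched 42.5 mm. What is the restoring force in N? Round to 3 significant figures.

10400 N

k = Gd⁴/(8D³N_a) = (76.2×10³)(6.9⁴)/(8·28.0³·4) = 245.88 N/mm
F = k·δ = 245.88 × 42.5 = 10450 N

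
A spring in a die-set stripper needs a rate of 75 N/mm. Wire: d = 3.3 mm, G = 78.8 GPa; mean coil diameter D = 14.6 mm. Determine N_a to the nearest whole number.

5

N_a = Gd⁴/(8D³k) = (78.8×10³ × 3.3⁴)/(8 × 14.6³ × 75)
    = 9.34506e+06 / 1.86728e+06 = 5.005 → 5 coils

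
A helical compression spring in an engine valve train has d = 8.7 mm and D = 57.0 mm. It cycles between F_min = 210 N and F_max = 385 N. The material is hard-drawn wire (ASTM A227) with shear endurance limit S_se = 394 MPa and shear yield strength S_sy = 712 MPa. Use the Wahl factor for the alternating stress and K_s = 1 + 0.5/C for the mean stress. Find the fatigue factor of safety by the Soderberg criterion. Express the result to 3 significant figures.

6.28

C = D/d = 57.0/8.7 = 6.5517; K_W = (4C−1)/(4C−4)+0.615/C = 1.2290; K_s = 1+0.5/C = 1.0763
F_a = (F_max−F_min)/2 = 87.5 N; F_m = (F_max+F_min)/2 = 297.5 N
τ_a = K_W·8F_aD/(πd³) = 1.2290 × 19.287 = 23.703 MPa
τ_m = K_s·8F_mD/(πd³) = 1.0763 × 65.576 = 70.58 MPa
Soderberg: 1/n_f = τ_a/S_se + τ_m/S_sy = 23.703/394 + 70.58/712 = 0.06016 + 0.09913 = 0.15929
n_f = 1/0.15929 = 6.278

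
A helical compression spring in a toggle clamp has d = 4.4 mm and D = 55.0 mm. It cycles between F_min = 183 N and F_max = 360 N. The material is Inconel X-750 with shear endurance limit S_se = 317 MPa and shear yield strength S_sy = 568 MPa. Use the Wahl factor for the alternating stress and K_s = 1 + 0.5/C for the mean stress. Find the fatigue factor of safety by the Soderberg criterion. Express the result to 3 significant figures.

C = D/d = 55.0/4.4 = 12.5000; K_W = (4C−1)/(4C−4)+0.615/C = 1.1144; K_s = 1+0.5/C = 1.0400
F_a = (F_max−F_min)/2 = 88.5 N; F_m = (F_max+F_min)/2 = 271.5 N
τ_a = K_W·8F_aD/(πd³) = 1.1144 × 145.51 = 162.16 MPa
τ_m = K_s·8F_mD/(πd³) = 1.0400 × 446.39 = 464.25 MPa
Soderberg: 1/n_f = τ_a/S_se + τ_m/S_sy = 162.16/317 + 464.25/568 = 0.51154 + 0.81733 = 1.3289
n_f = 1/1.3289 = 0.7525

0.753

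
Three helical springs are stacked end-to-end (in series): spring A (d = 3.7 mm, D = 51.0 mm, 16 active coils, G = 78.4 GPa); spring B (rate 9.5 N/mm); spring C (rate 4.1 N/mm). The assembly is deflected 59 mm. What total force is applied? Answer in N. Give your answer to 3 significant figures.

k_A = Gd⁴/(8D³N_a) = (78.4×10³)(3.7⁴)/(8·51.0³·16) = 0.86537 N/mm
Series: 1/k_eq = 1/0.86537 + 1/9.5 + 1/4.1 = 1.5047; k_eq = 0.66457 N/mm
F = k_eq·δ = 0.66457·59 = 39.209 N

39.2 N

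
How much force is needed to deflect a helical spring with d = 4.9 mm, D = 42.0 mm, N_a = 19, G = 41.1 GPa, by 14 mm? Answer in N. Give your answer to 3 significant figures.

29.5 N

k = Gd⁴/(8D³N_a) = (41.1×10³)(4.9⁴)/(8·42.0³·19) = 2.1039 N/mm
F = k·δ = 2.1039 × 14 = 29.455 N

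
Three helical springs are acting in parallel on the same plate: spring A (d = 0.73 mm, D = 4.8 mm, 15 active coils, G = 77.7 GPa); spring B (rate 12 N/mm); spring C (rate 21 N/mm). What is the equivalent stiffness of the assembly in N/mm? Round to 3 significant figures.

34.7 N/mm

k_A = Gd⁴/(8D³N_a) = (77.7×10³)(0.73⁴)/(8·4.8³·15) = 1.6627 N/mm
Parallel: k_eq = 1.6627 + 12 + 21 = 34.663 N/mm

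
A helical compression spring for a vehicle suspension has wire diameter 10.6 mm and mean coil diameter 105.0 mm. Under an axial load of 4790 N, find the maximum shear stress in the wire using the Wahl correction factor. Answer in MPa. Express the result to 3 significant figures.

Spring index C = D/d = 105.0/10.6 = 9.9057
K_W = (4C−1)/(4C−4) + 0.615/C = 38.623/35.623 + 0.0621 = 1.1463
τ₀ = 8FD/(πd³) = 8·4790·105.0/(π·10.6³) = 4.0236e+06/3741.7 = 1075.3 MPa
τ_max = K·τ₀ = 1.1463 × 1075.3 = 1232.7 MPa

1230 MPa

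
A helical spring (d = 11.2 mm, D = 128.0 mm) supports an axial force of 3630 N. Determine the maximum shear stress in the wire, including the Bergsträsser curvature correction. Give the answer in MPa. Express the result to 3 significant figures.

Spring index C = D/d = 128.0/11.2 = 11.4286
K_B = (4C+2)/(4C−3) = 47.714/42.714 = 1.1171
τ₀ = 8FD/(πd³) = 8·3630·128.0/(π·11.2³) = 3.71712e+06/4413.7 = 842.18 MPa
τ_max = K·τ₀ = 1.1171 × 842.18 = 940.76 MPa

941 MPa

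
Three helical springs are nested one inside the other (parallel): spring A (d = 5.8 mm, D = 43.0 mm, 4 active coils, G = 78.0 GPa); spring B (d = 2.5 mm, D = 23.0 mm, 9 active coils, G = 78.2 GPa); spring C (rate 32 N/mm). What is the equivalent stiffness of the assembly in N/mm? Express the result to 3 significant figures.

70.2 N/mm

k_A = Gd⁴/(8D³N_a) = (78.0×10³)(5.8⁴)/(8·43.0³·4) = 34.694 N/mm
k_B = Gd⁴/(8D³N_a) = (78.2×10³)(2.5⁴)/(8·23.0³·9) = 3.487 N/mm
Parallel: k_eq = 34.694 + 3.487 + 32 = 70.181 N/mm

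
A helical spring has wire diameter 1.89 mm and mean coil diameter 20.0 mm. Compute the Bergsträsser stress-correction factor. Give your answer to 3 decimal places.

1.127

C = D/d = 20.0/1.89 = 10.5820
K_B = (4C+2)/(4C−3) = 44.328/39.328 = 1.1271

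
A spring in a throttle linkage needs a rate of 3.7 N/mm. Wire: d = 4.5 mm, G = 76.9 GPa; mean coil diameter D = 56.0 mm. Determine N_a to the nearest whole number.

N_a = Gd⁴/(8D³k) = (76.9×10³ × 4.5⁴)/(8 × 56.0³ × 3.7)
    = 3.15338e+07 / 5.19823e+06 = 6.066 → 6 coils

6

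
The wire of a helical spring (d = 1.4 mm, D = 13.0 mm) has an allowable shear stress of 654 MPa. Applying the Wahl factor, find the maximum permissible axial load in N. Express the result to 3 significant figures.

C = D/d = 13.0/1.4 = 9.2857
K_W = (4C−1)/(4C−4) + 0.615/C = 36.143/33.143 + 0.0662 = 1.1567
τ_max = K·8FD/(πd³) → F_max = τ_allow·πd³/(8DK)
F_max = 654·π·1.4³/(8·13.0·1.1567) = 5637.8/120.3 = 46.864 N

46.9 N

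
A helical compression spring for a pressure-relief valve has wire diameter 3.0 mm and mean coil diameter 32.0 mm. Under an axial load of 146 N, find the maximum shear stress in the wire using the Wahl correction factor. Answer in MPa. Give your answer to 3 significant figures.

Spring index C = D/d = 32.0/3.0 = 10.6667
K_W = (4C−1)/(4C−4) + 0.615/C = 41.667/38.667 + 0.0577 = 1.1352
τ₀ = 8FD/(πd³) = 8·146·32.0/(π·3.0³) = 37376/84.823 = 440.64 MPa
τ_max = K·τ₀ = 1.1352 × 440.64 = 500.23 MPa

500 MPa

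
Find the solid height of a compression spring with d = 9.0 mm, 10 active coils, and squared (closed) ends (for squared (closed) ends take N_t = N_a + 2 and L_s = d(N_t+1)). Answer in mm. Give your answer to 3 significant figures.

117 mm

squared (closed) ends: N_t = N_a + 2 = 10 + 2 = 12
L_s = d·(N_t+1) = 9.0 × 13 = 117 mm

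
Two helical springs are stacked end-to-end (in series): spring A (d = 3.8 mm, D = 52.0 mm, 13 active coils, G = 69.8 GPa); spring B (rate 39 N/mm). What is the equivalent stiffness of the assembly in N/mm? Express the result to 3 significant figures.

0.971 N/mm

k_A = Gd⁴/(8D³N_a) = (69.8×10³)(3.8⁴)/(8·52.0³·13) = 0.99528 N/mm
Series: 1/k_eq = 1/0.99528 + 1/39 = 1.0304; k_eq = 0.97052 N/mm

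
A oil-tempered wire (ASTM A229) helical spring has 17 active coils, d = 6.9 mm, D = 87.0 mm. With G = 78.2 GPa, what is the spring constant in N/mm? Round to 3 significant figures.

1.98 N/mm

k = Gd⁴/(8D³N_a) = (78.2×10³ × 6.9⁴) / (8 × 87.0³ × 17)
  = 1.77257e+08 / 8.95564e+07 = 1.9793 N/mm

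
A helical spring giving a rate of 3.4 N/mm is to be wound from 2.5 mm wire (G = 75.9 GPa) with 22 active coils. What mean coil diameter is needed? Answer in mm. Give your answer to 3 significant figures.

D = (Gd⁴/(8N_a·k))^(1/3) = (75.9×10³·2.5⁴/(8·22·3.4))^(1/3)
  = (4954.62)^(1/3) = 17.0479 mm

17.0 mm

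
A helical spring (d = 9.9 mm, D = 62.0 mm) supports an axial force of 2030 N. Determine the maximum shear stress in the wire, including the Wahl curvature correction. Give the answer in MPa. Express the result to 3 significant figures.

410 MPa

Spring index C = D/d = 62.0/9.9 = 6.2626
K_W = (4C−1)/(4C−4) + 0.615/C = 24.051/21.051 + 0.0982 = 1.2407
τ₀ = 8FD/(πd³) = 8·2030·62.0/(π·9.9³) = 1.00688e+06/3048.3 = 330.31 MPa
τ_max = K·τ₀ = 1.2407 × 330.31 = 409.82 MPa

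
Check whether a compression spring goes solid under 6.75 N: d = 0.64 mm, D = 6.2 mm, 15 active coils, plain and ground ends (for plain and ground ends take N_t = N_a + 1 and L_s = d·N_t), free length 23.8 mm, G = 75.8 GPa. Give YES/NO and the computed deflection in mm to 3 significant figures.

YES, δ = 15.2 mm

k = Gd⁴/(8D³N_a) = (75.8×10³)(0.64⁴)/(8·6.2³·15) = 0.44466 N/mm
N_t = 16; L_s = 0.64·16 = 10.24 mm; δ_solid = L₀ − L_s = 23.8 − 10.24 = 13.56 mm
δ = F/k = 6.75/0.44466 = 15.18 mm
δ ≥ δ_solid → spring goes solid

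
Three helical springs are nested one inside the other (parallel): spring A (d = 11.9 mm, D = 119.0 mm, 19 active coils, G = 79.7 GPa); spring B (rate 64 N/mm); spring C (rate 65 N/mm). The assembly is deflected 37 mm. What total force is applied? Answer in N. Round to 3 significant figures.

k_A = Gd⁴/(8D³N_a) = (79.7×10³)(11.9⁴)/(8·119.0³·19) = 6.2397 N/mm
Parallel: k_eq = 6.2397 + 64 + 65 = 135.24 N/mm
F = k_eq·δ = 135.24·37 = 5003.9 N

5000 N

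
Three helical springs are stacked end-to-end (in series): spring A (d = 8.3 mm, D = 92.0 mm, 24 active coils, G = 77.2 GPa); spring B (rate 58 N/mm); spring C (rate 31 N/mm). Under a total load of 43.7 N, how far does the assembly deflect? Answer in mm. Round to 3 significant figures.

k_A = Gd⁴/(8D³N_a) = (77.2×10³)(8.3⁴)/(8·92.0³·24) = 2.4506 N/mm
Series: 1/k_eq = 1/2.4506 + 1/58 + 1/31 = 0.45757; k_eq = 2.1855 N/mm
δ = F/k_eq = 43.7/2.1855 = 19.996 mm

20.0 mm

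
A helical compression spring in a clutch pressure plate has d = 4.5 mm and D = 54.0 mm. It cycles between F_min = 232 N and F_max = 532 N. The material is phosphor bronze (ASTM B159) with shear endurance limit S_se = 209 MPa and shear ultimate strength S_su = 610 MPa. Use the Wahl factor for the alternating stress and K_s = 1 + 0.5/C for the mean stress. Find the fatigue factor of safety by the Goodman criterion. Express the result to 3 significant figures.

C = D/d = 54.0/4.5 = 12.0000; K_W = (4C−1)/(4C−4)+0.615/C = 1.1194; K_s = 1+0.5/C = 1.0417
F_a = (F_max−F_min)/2 = 150 N; F_m = (F_max+F_min)/2 = 382 N
τ_a = K_W·8F_aD/(πd³) = 1.1194 × 226.35 = 253.39 MPa
τ_m = K_s·8F_mD/(πd³) = 1.0417 × 576.45 = 600.47 MPa
Goodman: 1/n_f = τ_a/S_se + τ_m/S_su = 253.39/209 + 600.47/610 = 1.21238 + 0.98437 = 2.1968
n_f = 1/2.1968 = 0.4552

0.455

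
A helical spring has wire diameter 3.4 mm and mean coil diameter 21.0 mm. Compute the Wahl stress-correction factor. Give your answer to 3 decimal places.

1.244

C = D/d = 21.0/3.4 = 6.1765
K_W = (4C−1)/(4C−4) + 0.615/C = 23.706/20.706 + 0.0996 = 1.2445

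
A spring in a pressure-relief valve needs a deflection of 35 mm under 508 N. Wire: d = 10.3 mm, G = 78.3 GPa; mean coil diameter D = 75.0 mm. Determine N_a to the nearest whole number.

Required rate k = F/δ = 508/35 = 14.514 N/mm
N_a = Gd⁴/(8D³k) = (78.3×10³ × 10.3⁴)/(8 × 75.0³ × 14.514)
    = 8.81273e+08 / 4.89857e+07 = 17.99 → 18 coils

18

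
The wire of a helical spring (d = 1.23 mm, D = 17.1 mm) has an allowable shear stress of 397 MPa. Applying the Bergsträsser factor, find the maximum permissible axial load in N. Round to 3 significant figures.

15.5 N

C = D/d = 17.1/1.23 = 13.9024
K_B = (4C+2)/(4C−3) = 57.610/52.610 = 1.0950
τ_max = K·8FD/(πd³) → F_max = τ_allow·πd³/(8DK)
F_max = 397·π·1.23³/(8·17.1·1.0950) = 2320.9/149.8 = 15.493 N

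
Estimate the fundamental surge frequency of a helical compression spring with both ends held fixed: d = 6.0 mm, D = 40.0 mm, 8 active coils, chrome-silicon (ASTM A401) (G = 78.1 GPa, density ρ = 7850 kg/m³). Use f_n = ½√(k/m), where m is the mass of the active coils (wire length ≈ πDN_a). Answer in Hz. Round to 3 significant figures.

k = Gd⁴/(8D³N_a) = (78.1×10³)(6.0⁴)/(8·40.0³·8) = 24.711 N/mm = 24711 N/m
Wire length L = πDN_a = π·40.0·8 = 1005.3 mm
m = ρ·(πd²/4)·L = 7850 × 28.274×10⁻⁶ m² × 1.0053 m = 0.22313 kg
f_n = ½√(k/m) = 0.5·√(24711/0.22313) = 0.5·√(1.1075e+05) = 166.39 Hz

166 Hz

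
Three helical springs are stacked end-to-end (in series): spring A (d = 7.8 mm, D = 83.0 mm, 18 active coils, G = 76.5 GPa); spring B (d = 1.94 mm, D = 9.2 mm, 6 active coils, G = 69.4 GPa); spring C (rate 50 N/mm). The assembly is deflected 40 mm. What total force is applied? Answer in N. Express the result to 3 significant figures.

k_A = Gd⁴/(8D³N_a) = (76.5×10³)(7.8⁴)/(8·83.0³·18) = 3.4391 N/mm
k_B = Gd⁴/(8D³N_a) = (69.4×10³)(1.94⁴)/(8·9.2³·6) = 26.3 N/mm
Series: 1/k_eq = 1/3.4391 + 1/26.3 + 1/50 = 0.3488; k_eq = 2.867 N/mm
F = k_eq·δ = 2.867·40 = 114.68 N

115 N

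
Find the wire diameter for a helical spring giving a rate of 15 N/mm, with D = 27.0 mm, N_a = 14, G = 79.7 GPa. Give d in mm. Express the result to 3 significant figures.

4.51 mm

d = (8D³N_a·k / G)^(1/4) = (8·27.0³·14·15 / (79.7×10³))^0.25
  = (414.9)^0.25 = 4.5132 mm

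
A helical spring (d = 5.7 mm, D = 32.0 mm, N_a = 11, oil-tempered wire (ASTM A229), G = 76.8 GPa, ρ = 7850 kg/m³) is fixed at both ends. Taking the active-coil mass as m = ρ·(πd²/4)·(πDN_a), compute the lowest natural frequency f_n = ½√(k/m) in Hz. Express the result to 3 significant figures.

k = Gd⁴/(8D³N_a) = (76.8×10³)(5.7⁴)/(8·32.0³·11) = 28.114 N/mm = 28114 N/m
Wire length L = πDN_a = π·32.0·11 = 1105.8 mm
m = ρ·(πd²/4)·L = 7850 × 25.518×10⁻⁶ m² × 1.1058 m = 0.22151 kg
f_n = ½√(k/m) = 0.5·√(28114/0.22151) = 0.5·√(1.2692e+05) = 178.13 Hz

178 Hz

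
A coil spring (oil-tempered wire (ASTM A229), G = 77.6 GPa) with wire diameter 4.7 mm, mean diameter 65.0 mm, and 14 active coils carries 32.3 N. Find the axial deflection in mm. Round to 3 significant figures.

26.2 mm

k = Gd⁴/(8D³N_a) = (77.6×10³)(4.7⁴)/(8·65.0³·14) = 1.2311 N/mm
δ = F/k = 32.3 / 1.2311 = 26.237 mm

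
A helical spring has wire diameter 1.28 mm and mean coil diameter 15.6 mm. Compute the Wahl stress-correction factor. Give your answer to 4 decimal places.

1.1175

C = D/d = 15.6/1.28 = 12.1875
K_W = (4C−1)/(4C−4) + 0.615/C = 47.750/44.750 + 0.0505 = 1.1175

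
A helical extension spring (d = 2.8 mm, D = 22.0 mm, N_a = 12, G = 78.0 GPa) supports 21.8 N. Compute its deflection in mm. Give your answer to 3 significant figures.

4.65 mm

k = Gd⁴/(8D³N_a) = (78.0×10³)(2.8⁴)/(8·22.0³·12) = 4.6902 N/mm
δ = F/k = 21.8 / 4.6902 = 4.648 mm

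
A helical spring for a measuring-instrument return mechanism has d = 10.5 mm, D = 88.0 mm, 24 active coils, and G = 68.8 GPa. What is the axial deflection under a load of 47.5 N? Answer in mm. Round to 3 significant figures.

k = Gd⁴/(8D³N_a) = (68.8×10³)(10.5⁴)/(8·88.0³·24) = 6.3914 N/mm
δ = F/k = 47.5 / 6.3914 = 7.4319 mm

7.43 mm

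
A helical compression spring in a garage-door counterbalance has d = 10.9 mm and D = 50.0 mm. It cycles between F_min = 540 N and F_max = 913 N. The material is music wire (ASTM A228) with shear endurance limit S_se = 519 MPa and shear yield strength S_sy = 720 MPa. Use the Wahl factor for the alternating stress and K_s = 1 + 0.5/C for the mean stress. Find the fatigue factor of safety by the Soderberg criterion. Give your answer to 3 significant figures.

6.35

C = D/d = 50.0/10.9 = 4.5872; K_W = (4C−1)/(4C−4)+0.615/C = 1.3431; K_s = 1+0.5/C = 1.1090
F_a = (F_max−F_min)/2 = 186.5 N; F_m = (F_max+F_min)/2 = 726.5 N
τ_a = K_W·8F_aD/(πd³) = 1.3431 × 18.336 = 24.628 MPa
τ_m = K_s·8F_mD/(πd³) = 1.1090 × 71.428 = 79.213 MPa
Soderberg: 1/n_f = τ_a/S_se + τ_m/S_sy = 24.628/519 + 79.213/720 = 0.04745 + 0.11002 = 0.15747
n_f = 1/0.15747 = 6.35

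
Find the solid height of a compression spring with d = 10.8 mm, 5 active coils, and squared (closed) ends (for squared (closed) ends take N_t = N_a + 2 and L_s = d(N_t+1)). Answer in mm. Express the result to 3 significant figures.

squared (closed) ends: N_t = N_a + 2 = 5 + 2 = 7
L_s = d·(N_t+1) = 10.8 × 8 = 86.4 mm

86.4 mm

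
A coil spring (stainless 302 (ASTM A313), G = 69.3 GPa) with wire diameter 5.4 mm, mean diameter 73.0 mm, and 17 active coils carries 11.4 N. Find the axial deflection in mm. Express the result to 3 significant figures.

k = Gd⁴/(8D³N_a) = (69.3×10³)(5.4⁴)/(8·73.0³·17) = 1.1138 N/mm
δ = F/k = 11.4 / 1.1138 = 10.235 mm

10.2 mm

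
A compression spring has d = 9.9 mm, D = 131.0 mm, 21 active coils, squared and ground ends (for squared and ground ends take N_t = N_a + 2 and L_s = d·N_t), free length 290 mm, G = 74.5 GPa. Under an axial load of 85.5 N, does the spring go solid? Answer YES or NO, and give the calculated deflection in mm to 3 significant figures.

NO, δ = 45.1 mm

k = Gd⁴/(8D³N_a) = (74.5×10³)(9.9⁴)/(8·131.0³·21) = 1.8948 N/mm
N_t = 23; L_s = 9.9·23 = 227.7 mm; δ_solid = L₀ − L_s = 290 − 227.7 = 62.3 mm
δ = F/k = 85.5/1.8948 = 45.122 mm
δ < δ_solid → spring does not go solid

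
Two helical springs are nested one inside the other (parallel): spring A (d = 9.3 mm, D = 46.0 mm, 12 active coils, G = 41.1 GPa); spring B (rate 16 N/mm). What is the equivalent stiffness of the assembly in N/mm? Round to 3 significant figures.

48.9 N/mm

k_A = Gd⁴/(8D³N_a) = (41.1×10³)(9.3⁴)/(8·46.0³·12) = 32.902 N/mm
Parallel: k_eq = 32.902 + 16 = 48.902 N/mm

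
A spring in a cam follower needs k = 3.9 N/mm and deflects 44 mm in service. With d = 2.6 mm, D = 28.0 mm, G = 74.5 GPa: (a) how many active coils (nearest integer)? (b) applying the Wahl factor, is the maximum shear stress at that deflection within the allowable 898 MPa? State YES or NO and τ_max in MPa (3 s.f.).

(a) 5 coils; (b) YES, τ_max = 785 MPa

N_a = Gd⁴/(8D³k) = (74.5×10³)(2.6⁴)/(8·28.0³·3.9) = 4.971 → N_a = 5
Actual rate k = Gd⁴/(8D³·5) = 3.8772 N/mm
Working load F = kδ = 3.8772·44 = 170.6 N
C = 28.0/2.6 = 10.7692; K_W = (4C−1)/(4C−4)+0.615/C = 1.1339
τ_max = K_W·8FD/(πd³) = 1.1339·692.06 = 784.72 MPa
τ_max ≤ 898 MPa → acceptable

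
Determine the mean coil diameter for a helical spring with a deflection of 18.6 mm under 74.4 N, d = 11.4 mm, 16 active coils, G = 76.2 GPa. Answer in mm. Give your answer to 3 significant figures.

Required rate k = F/δ = 74.4/18.6 = 4 N/mm
D = (Gd⁴/(8N_a·k))^(1/3) = (76.2×10³·11.4⁴/(8·16·4))^(1/3)
  = (2.51365e+06)^(1/3) = 135.9674 mm

136 mm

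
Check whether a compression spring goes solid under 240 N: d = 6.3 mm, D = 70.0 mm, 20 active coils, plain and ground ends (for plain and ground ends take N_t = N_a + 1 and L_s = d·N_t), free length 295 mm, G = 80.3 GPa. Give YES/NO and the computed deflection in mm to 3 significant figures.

k = Gd⁴/(8D³N_a) = (80.3×10³)(6.3⁴)/(8·70.0³·20) = 2.305 N/mm
N_t = 21; L_s = 6.3·21 = 132.3 mm; δ_solid = L₀ − L_s = 295 − 132.3 = 162.7 mm
δ = F/k = 240/2.305 = 104.12 mm
δ < δ_solid → spring does not go solid

NO, δ = 104 mm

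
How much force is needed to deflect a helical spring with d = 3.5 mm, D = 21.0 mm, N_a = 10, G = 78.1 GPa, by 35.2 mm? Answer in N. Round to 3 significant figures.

557 N

k = Gd⁴/(8D³N_a) = (78.1×10³)(3.5⁴)/(8·21.0³·10) = 15.819 N/mm
F = k·δ = 15.819 × 35.2 = 556.82 N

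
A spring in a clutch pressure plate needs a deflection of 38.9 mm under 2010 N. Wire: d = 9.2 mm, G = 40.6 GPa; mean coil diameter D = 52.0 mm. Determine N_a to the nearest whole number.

5

Required rate k = F/δ = 2010/38.9 = 51.671 N/mm
N_a = Gd⁴/(8D³k) = (40.6×10³ × 9.2⁴)/(8 × 52.0³ × 51.671)
    = 2.90856e+08 / 5.81228e+07 = 5.004 → 5 coils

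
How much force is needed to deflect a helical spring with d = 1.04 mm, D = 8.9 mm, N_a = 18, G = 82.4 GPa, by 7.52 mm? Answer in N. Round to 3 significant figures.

7.14 N

k = Gd⁴/(8D³N_a) = (82.4×10³)(1.04⁴)/(8·8.9³·18) = 0.94957 N/mm
F = k·δ = 0.94957 × 7.52 = 7.1408 N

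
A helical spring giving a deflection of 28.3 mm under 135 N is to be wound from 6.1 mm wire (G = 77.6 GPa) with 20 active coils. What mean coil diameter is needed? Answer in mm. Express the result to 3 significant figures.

Required rate k = F/δ = 135/28.3 = 4.7703 N/mm
D = (Gd⁴/(8N_a·k))^(1/3) = (77.6×10³·6.1⁴/(8·20·4.7703))^(1/3)
  = (140771)^(1/3) = 52.0201 mm

52.0 mm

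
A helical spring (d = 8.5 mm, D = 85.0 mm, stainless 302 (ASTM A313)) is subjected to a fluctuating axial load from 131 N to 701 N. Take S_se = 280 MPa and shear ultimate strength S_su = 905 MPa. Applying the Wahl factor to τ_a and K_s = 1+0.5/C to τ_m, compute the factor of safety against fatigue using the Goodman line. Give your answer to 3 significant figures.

C = D/d = 85.0/8.5 = 10.0000; K_W = (4C−1)/(4C−4)+0.615/C = 1.1448; K_s = 1+0.5/C = 1.0500
F_a = (F_max−F_min)/2 = 285 N; F_m = (F_max+F_min)/2 = 416 N
τ_a = K_W·8F_aD/(πd³) = 1.1448 × 100.45 = 115 MPa
τ_m = K_s·8F_mD/(πd³) = 1.0500 × 146.62 = 153.95 MPa
Goodman: 1/n_f = τ_a/S_se + τ_m/S_su = 115/280 + 153.95/905 = 0.41071 + 0.17011 = 0.58082
n_f = 1/0.58082 = 1.722

1.72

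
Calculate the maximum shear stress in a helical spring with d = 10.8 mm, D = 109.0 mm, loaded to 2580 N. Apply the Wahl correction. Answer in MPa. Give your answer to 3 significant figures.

Spring index C = D/d = 109.0/10.8 = 10.0926
K_W = (4C−1)/(4C−4) + 0.615/C = 39.370/36.370 + 0.0609 = 1.1434
τ₀ = 8FD/(πd³) = 8·2580·109.0/(π·10.8³) = 2.24976e+06/3957.5 = 568.48 MPa
τ_max = K·τ₀ = 1.1434 × 568.48 = 650.01 MPa

650 MPa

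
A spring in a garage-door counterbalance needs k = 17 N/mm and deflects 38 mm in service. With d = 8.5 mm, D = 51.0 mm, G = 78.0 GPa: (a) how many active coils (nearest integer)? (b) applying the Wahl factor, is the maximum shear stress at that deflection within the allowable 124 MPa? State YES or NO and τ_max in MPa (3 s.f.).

N_a = Gd⁴/(8D³k) = (78.0×10³)(8.5⁴)/(8·51.0³·17) = 22.57 → N_a = 23
Actual rate k = Gd⁴/(8D³·23) = 16.682 N/mm
Working load F = kδ = 16.682·38 = 633.91 N
C = 51.0/8.5 = 6.0000; K_W = (4C−1)/(4C−4)+0.615/C = 1.2525
τ_max = K_W·8FD/(πd³) = 1.2525·134.05 = 167.9 MPa
τ_max > 124 MPa → exceeds allowable

(a) 23 coils; (b) NO, τ_max = 168 MPa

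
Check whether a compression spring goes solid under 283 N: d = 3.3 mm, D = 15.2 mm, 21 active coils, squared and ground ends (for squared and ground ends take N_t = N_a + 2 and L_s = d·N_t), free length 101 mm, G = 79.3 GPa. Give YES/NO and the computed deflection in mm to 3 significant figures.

k = Gd⁴/(8D³N_a) = (79.3×10³)(3.3⁴)/(8·15.2³·21) = 15.94 N/mm
N_t = 23; L_s = 3.3·23 = 75.9 mm; δ_solid = L₀ − L_s = 101 − 75.9 = 25.1 mm
δ = F/k = 283/15.94 = 17.754 mm
δ < δ_solid → spring does not go solid

NO, δ = 17.8 mm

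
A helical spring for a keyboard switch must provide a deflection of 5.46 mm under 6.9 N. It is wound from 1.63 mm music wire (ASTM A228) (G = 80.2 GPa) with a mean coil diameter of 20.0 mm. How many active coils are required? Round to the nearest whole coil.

Required rate k = F/δ = 6.9/5.46 = 1.2637 N/mm
N_a = Gd⁴/(8D³k) = (80.2×10³ × 1.63⁴)/(8 × 20.0³ × 1.2637)
    = 566141 / 80879.1 = 7 → 7 coils

7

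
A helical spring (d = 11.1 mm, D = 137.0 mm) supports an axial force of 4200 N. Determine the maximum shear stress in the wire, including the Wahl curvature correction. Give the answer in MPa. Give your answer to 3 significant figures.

1200 MPa

Spring index C = D/d = 137.0/11.1 = 12.3423
K_W = (4C−1)/(4C−4) + 0.615/C = 48.369/45.369 + 0.0498 = 1.1160
τ₀ = 8FD/(πd³) = 8·4200·137.0/(π·11.1³) = 4.6032e+06/4296.5 = 1071.4 MPa
τ_max = K·τ₀ = 1.1160 × 1071.4 = 1195.6 MPa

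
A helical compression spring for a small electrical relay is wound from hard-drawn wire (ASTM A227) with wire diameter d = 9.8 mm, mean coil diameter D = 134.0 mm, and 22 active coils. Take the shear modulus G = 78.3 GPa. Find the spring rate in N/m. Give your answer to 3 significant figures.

k = Gd⁴/(8D³N_a) = (78.3×10³ × 9.8⁴) / (8 × 134.0³ × 22)
  = 7.22214e+08 / 4.23474e+08 = 1.7055 N/mm = 1705.5 N/m

1710 N/m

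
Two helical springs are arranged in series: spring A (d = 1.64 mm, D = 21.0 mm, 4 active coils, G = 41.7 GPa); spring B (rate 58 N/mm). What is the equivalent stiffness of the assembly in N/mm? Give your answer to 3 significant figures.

1.00 N/mm

k_A = Gd⁴/(8D³N_a) = (41.7×10³)(1.64⁴)/(8·21.0³·4) = 1.0179 N/mm
Series: 1/k_eq = 1/1.0179 + 1/58 = 0.99966; k_eq = 1.0003 N/mm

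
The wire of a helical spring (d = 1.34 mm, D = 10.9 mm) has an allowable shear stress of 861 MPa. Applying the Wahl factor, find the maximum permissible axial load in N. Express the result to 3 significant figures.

63.2 N

C = D/d = 10.9/1.34 = 8.1343
K_W = (4C−1)/(4C−4) + 0.615/C = 31.537/28.537 + 0.0756 = 1.1807
τ_max = K·8FD/(πd³) → F_max = τ_allow·πd³/(8DK)
F_max = 861·π·1.34³/(8·10.9·1.1807) = 6508.3/102.96 = 63.212 N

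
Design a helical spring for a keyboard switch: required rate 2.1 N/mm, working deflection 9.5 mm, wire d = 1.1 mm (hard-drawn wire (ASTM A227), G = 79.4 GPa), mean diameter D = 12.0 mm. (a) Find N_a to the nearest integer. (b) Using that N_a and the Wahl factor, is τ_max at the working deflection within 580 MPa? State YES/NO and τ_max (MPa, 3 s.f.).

N_a = Gd⁴/(8D³k) = (79.4×10³)(1.1⁴)/(8·12.0³·2.1) = 4.004 → N_a = 4
Actual rate k = Gd⁴/(8D³·4) = 2.1023 N/mm
Working load F = kδ = 2.1023·9.5 = 19.972 N
C = 12.0/1.1 = 10.9091; K_W = (4C−1)/(4C−4)+0.615/C = 1.1321
τ_max = K_W·8FD/(πd³) = 1.1321·458.53 = 519.08 MPa
τ_max ≤ 580 MPa → acceptable

(a) 4 coils; (b) YES, τ_max = 519 MPa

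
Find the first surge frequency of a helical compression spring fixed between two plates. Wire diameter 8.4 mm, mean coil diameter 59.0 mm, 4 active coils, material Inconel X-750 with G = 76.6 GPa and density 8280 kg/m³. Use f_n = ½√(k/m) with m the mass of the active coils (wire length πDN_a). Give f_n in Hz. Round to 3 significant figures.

206 Hz

k = Gd⁴/(8D³N_a) = (76.6×10³)(8.4⁴)/(8·59.0³·4) = 58.028 N/mm = 58028 N/m
Wire length L = πDN_a = π·59.0·4 = 741.42 mm
m = ρ·(πd²/4)·L = 8280 × 55.418×10⁻⁶ m² × 0.74142 m = 0.3402 kg
f_n = ½√(k/m) = 0.5·√(58028/0.3402) = 0.5·√(1.7057e+05) = 206.5 Hz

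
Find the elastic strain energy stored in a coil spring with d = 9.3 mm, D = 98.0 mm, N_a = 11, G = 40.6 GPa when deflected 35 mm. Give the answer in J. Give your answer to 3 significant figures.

2.25 J

k = Gd⁴/(8D³N_a) = (40.6×10³)(9.3⁴)/(8·98.0³·11) = 3.6669 N/mm
U = ½kδ² = 0.5 × 3.6669 × 35² = 2246 N·mm = 2.246 J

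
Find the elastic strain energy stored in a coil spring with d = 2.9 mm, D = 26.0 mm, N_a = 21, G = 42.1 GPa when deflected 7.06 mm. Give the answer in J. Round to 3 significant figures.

k = Gd⁴/(8D³N_a) = (42.1×10³)(2.9⁴)/(8·26.0³·21) = 1.0084 N/mm
U = ½kδ² = 0.5 × 1.0084 × 7.06² = 25.132 N·mm = 0.025132 J

0.0251 J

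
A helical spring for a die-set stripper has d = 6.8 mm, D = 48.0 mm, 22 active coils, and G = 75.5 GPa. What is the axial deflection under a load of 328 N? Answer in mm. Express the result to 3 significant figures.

39.5 mm

k = Gd⁴/(8D³N_a) = (75.5×10³)(6.8⁴)/(8·48.0³·22) = 8.2937 N/mm
δ = F/k = 328 / 8.2937 = 39.548 mm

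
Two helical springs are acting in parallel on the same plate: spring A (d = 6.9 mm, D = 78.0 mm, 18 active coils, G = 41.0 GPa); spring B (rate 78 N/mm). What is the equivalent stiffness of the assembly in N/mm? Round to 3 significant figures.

k_A = Gd⁴/(8D³N_a) = (41.0×10³)(6.9⁴)/(8·78.0³·18) = 1.36 N/mm
Parallel: k_eq = 1.36 + 78 = 79.36 N/mm

79.4 N/mm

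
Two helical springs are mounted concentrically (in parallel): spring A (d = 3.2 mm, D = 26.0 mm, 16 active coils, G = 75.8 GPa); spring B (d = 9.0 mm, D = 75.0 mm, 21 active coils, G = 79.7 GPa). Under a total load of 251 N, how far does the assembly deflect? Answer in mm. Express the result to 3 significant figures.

23.0 mm

k_A = Gd⁴/(8D³N_a) = (75.8×10³)(3.2⁴)/(8·26.0³·16) = 3.533 N/mm
k_B = Gd⁴/(8D³N_a) = (79.7×10³)(9.0⁴)/(8·75.0³·21) = 7.3779 N/mm
Parallel: k_eq = 3.533 + 7.3779 = 10.911 N/mm
δ = F/k_eq = 251/10.911 = 23.005 mm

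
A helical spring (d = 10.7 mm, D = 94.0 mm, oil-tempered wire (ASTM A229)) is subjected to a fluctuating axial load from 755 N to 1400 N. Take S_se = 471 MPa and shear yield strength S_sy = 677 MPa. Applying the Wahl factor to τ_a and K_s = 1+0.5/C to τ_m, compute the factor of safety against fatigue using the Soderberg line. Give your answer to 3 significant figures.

2.06

C = D/d = 94.0/10.7 = 8.7850; K_W = (4C−1)/(4C−4)+0.615/C = 1.1663; K_s = 1+0.5/C = 1.0569
F_a = (F_max−F_min)/2 = 322.5 N; F_m = (F_max+F_min)/2 = 1077.5 N
τ_a = K_W·8F_aD/(πd³) = 1.1663 × 63.015 = 73.498 MPa
τ_m = K_s·8F_mD/(πd³) = 1.0569 × 210.54 = 222.52 MPa
Soderberg: 1/n_f = τ_a/S_se + τ_m/S_sy = 73.498/471 + 222.52/677 = 0.15605 + 0.32869 = 0.48473
n_f = 1/0.48473 = 2.063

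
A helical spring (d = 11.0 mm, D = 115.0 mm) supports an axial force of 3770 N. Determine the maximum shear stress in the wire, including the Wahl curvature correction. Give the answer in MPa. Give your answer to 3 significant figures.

944 MPa

Spring index C = D/d = 115.0/11.0 = 10.4545
K_W = (4C−1)/(4C−4) + 0.615/C = 40.818/37.818 + 0.0588 = 1.1382
τ₀ = 8FD/(πd³) = 8·3770·115.0/(π·11.0³) = 3.4684e+06/4181.5 = 829.47 MPa
τ_max = K·τ₀ = 1.1382 × 829.47 = 944.07 MPa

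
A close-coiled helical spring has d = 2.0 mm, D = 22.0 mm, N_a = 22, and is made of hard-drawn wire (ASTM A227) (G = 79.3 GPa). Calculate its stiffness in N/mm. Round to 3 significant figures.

k = Gd⁴/(8D³N_a) = (79.3×10³ × 2.0⁴) / (8 × 22.0³ × 22)
  = 1.2688e+06 / 1.87405e+06 = 0.67704 N/mm

0.677 N/mm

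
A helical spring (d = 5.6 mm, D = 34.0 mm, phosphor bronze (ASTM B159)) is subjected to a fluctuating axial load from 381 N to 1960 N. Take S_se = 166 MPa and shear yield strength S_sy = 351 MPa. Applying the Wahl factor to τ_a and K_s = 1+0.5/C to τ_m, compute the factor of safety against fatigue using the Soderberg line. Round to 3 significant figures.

0.212

C = D/d = 34.0/5.6 = 6.0714; K_W = (4C−1)/(4C−4)+0.615/C = 1.2492; K_s = 1+0.5/C = 1.0824
F_a = (F_max−F_min)/2 = 789.5 N; F_m = (F_max+F_min)/2 = 1170.5 N
τ_a = K_W·8F_aD/(πd³) = 1.2492 × 389.23 = 486.22 MPa
τ_m = K_s·8F_mD/(πd³) = 1.0824 × 577.07 = 624.59 MPa
Soderberg: 1/n_f = τ_a/S_se + τ_m/S_sy = 486.22/166 + 624.59/351 = 2.92903 + 1.77946 = 4.7085
n_f = 1/4.7085 = 0.2124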